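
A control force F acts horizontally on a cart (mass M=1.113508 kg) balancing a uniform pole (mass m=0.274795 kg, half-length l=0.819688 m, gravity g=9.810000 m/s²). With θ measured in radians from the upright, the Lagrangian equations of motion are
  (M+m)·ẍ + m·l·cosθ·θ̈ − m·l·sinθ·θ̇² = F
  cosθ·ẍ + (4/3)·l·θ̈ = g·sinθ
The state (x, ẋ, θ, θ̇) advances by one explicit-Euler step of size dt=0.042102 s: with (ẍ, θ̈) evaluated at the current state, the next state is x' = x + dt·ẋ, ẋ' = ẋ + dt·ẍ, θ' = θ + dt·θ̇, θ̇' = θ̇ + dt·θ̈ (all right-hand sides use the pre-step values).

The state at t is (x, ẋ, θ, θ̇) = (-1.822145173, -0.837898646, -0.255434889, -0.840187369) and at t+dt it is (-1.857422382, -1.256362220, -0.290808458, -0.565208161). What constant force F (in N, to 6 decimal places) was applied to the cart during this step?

ẍ = (ẋ'−ẋ)/dt = (-1.256362220−-0.837898646)/0.042102 = -9.939280
θ̈ = (θ̇'−θ̇)/dt = (-0.565208161−-0.840187369)/0.042102 = 6.531262
sinθ=-0.252666, cosθ=0.967554
F = (M+m)·ẍ + m·l·cosθ·θ̈ − m·l·sinθ·θ̇² = -13.798732 + 1.423408 − -0.040175 = -12.335149

F = -12.335149 N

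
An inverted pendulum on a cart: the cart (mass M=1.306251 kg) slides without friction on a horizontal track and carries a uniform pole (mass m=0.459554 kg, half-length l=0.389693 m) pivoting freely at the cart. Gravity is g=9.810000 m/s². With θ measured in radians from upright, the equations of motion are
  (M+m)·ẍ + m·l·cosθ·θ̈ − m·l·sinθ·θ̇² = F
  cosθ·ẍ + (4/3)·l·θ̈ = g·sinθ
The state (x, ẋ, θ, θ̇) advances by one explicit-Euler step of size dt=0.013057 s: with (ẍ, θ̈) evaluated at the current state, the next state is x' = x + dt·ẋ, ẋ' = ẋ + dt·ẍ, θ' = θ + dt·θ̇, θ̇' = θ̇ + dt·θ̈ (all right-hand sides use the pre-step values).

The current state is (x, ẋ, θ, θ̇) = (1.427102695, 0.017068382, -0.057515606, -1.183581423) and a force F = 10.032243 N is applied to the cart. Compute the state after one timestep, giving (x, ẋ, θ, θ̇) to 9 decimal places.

(1.427325557, 0.110816762, -0.072969629, -1.377881345)

sinθ=-0.057483901, cosθ=0.998346433
temp = (F + m·l·θ̇²·sinθ)/(M+m) = (10.032243 + -0.014421209)/1.765805 = 5.673232204
θ̈ = (g·sinθ − cosθ·temp)/(l·(4/3 − m·cos²θ/(M+m))) = -14.880900825
ẍ = temp − m·l·θ̈·cosθ/(M+m) = 7.179932613
Euler: x'=1.427102695+0.013057·0.017068382=1.427325557, ẋ'=0.017068382+0.013057·7.179932613=0.110816762
       θ'=-0.057515606+0.013057·-1.183581423=-0.072969629, θ̇'=-1.183581423+0.013057·-14.880900825=-1.377881345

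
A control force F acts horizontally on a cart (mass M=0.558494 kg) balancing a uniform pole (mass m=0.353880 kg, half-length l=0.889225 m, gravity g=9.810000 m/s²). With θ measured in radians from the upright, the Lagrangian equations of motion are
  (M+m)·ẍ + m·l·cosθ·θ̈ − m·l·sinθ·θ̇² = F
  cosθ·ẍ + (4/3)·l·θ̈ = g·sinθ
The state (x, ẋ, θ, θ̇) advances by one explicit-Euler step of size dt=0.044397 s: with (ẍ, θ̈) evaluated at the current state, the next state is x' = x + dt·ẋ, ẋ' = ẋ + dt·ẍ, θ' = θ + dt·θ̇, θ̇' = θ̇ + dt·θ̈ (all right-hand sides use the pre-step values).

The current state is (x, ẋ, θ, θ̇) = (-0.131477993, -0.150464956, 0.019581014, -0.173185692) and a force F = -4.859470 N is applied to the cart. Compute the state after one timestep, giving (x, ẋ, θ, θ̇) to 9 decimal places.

sinθ=0.019579763, cosθ=0.999808298
temp = (F + m·l·θ̇²·sinθ)/(M+m) = (-4.859470 + 0.000184799)/0.912374 = -5.325979479
θ̈ = (g·sinθ − cosθ·temp)/(l·(4/3 − m·cos²θ/(M+m))) = 6.561149017
ẍ = temp − m·l·θ̈·cosθ/(M+m) = -7.588494236
Euler: x'=-0.131477993+0.044397·-0.150464956=-0.138158186, ẋ'=-0.150464956+0.044397·-7.588494236=-0.487371335
       θ'=0.019581014+0.044397·-0.173185692=0.011892089, θ̇'=-0.173185692+0.044397·6.561149017=0.118109641

(-0.138158186, -0.487371335, 0.011892089, 0.118109641)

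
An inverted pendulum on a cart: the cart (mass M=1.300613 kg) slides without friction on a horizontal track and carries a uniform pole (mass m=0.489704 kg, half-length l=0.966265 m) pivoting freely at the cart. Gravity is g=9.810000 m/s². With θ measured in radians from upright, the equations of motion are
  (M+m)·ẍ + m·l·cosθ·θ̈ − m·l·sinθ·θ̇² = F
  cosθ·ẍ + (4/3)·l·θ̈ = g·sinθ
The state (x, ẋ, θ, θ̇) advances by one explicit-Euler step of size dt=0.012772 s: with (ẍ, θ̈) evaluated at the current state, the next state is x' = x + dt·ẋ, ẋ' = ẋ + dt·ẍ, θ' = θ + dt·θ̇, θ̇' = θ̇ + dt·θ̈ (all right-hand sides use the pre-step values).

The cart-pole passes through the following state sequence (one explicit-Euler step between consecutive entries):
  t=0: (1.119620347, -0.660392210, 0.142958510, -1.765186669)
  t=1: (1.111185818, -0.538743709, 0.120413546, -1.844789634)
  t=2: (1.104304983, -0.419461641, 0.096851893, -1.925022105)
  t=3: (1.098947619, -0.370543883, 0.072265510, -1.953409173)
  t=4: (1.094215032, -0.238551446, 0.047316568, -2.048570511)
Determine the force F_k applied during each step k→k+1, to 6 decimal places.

F_0 = 13.922950 N
F_1 = 13.575969 N
F_2 = 5.640721 N
F_3 = 14.855306 N

step 0→1:
  ẍ = (ẋ'−ẋ)/dt = (-0.538743709−-0.660392210)/0.012772 = 9.524624
  θ̈ = (θ̇'−θ̇)/dt = (-1.844789634−-1.765186669)/0.012772 = -6.232615
  sinθ=0.142472, cosθ=0.989799
  F = (M+m)·ẍ + m·l·cosθ·θ̈ − m·l·sinθ·θ̇² = 17.052097 + -2.919088 − 0.210059 = 13.922950
step 1→2:
  ẍ = (ẋ'−ẋ)/dt = (-0.419461641−-0.538743709)/0.012772 = 9.339341
  θ̈ = (θ̇'−θ̇)/dt = (-1.925022105−-1.844789634)/0.012772 = -6.281903
  sinθ=0.120123, cosθ=0.992759
  F = (M+m)·ẍ + m·l·cosθ·θ̈ − m·l·sinθ·θ̇² = 16.720382 + -2.950971 − 0.193441 = 13.575969
step 2→3:
  ẍ = (ẋ'−ẋ)/dt = (-0.370543883−-0.419461641)/0.012772 = 3.830078
  θ̈ = (θ̇'−θ̇)/dt = (-1.953409173−-1.925022105)/0.012772 = -2.222602
  sinθ=0.096701, cosθ=0.995314
  F = (M+m)·ẍ + m·l·cosθ·θ̈ − m·l·sinθ·θ̇² = 6.857054 + -1.046770 − 0.169563 = 5.640721
step 3→4:
  ẍ = (ẋ'−ẋ)/dt = (-0.238551446−-0.370543883)/0.012772 = 10.334516
  θ̈ = (θ̇'−θ̇)/dt = (-2.048570511−-1.953409173)/0.012772 = -7.450778
  sinθ=0.072203, cosθ=0.997390
  F = (M+m)·ẍ + m·l·cosθ·θ̈ − m·l·sinθ·θ̇² = 18.502059 + -3.516386 − 0.130368 = 14.855306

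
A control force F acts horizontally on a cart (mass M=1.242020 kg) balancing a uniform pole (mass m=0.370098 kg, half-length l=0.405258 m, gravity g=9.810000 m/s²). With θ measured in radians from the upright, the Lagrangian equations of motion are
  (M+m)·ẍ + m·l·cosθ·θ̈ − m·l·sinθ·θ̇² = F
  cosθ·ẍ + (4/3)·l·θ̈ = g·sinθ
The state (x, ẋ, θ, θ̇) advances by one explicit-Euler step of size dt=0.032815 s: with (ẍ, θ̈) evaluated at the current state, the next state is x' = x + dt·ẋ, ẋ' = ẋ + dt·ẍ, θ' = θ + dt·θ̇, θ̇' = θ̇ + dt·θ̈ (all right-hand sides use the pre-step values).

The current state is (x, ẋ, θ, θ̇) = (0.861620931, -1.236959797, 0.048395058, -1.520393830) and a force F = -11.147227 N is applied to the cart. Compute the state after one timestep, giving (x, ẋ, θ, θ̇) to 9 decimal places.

sinθ=0.048376169, cosθ=0.998829188
temp = (F + m·l·θ̇²·sinθ)/(M+m) = (-11.147227 + 0.016772276)/1.612118 = -6.904243190
θ̈ = (g·sinθ − cosθ·temp)/(l·(4/3 − m·cos²θ/(M+m))) = 16.469961530
ẍ = temp − m·l·θ̈·cosθ/(M+m) = -8.434750181
Euler: x'=0.861620931+0.032815·-1.236959797=0.821030095, ẋ'=-1.236959797+0.032815·-8.434750181=-1.513746124
       θ'=0.048395058+0.032815·-1.520393830=-0.001496666, θ̇'=-1.520393830+0.032815·16.469961530=-0.979932042

(0.821030095, -1.513746124, -0.001496666, -0.979932042)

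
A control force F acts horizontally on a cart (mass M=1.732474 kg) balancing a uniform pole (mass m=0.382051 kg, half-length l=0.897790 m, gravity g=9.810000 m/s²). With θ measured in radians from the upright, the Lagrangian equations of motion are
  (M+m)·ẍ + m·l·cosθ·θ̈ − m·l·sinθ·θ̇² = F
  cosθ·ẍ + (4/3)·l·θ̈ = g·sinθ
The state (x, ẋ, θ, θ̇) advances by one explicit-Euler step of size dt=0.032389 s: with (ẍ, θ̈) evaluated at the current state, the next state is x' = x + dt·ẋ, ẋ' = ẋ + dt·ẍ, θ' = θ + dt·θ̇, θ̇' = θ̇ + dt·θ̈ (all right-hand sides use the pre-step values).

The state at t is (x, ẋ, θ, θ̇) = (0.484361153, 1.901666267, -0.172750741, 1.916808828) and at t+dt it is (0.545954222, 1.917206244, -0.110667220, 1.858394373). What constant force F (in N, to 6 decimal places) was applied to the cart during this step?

ẍ = (ẋ'−ẋ)/dt = (1.917206244−1.901666267)/0.032389 = 0.479792
θ̈ = (θ̇'−θ̇)/dt = (1.858394373−1.916808828)/0.032389 = -1.803528
sinθ=-0.171893, cosθ=0.985116
F = (M+m)·ẍ + m·l·cosθ·θ̈ − m·l·sinθ·θ̇² = 1.014532 + -0.609405 − -0.216626 = 0.621753

F = 0.621753 N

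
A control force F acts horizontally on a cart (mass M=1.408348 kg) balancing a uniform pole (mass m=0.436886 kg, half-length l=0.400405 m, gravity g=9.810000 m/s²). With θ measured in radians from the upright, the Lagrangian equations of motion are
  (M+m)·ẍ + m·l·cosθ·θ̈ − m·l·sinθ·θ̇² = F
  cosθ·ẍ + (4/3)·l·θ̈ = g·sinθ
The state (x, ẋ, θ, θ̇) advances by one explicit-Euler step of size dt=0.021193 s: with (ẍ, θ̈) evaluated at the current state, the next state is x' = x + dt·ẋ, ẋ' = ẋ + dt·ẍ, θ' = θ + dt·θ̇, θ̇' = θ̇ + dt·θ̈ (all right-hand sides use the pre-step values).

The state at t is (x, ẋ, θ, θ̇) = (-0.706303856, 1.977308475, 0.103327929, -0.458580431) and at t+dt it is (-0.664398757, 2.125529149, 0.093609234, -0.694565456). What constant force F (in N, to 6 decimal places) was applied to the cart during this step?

ẍ = (ẋ'−ẋ)/dt = (2.125529149−1.977308475)/0.021193 = 6.993851
θ̈ = (θ̇'−θ̇)/dt = (-0.694565456−-0.458580431)/0.021193 = -11.135046
sinθ=0.103144, cosθ=0.994666
F = (M+m)·ẍ + m·l·cosθ·θ̈ − m·l·sinθ·θ̇² = 12.905291 + -1.937479 − 0.003794 = 10.964017

F = 10.964017 N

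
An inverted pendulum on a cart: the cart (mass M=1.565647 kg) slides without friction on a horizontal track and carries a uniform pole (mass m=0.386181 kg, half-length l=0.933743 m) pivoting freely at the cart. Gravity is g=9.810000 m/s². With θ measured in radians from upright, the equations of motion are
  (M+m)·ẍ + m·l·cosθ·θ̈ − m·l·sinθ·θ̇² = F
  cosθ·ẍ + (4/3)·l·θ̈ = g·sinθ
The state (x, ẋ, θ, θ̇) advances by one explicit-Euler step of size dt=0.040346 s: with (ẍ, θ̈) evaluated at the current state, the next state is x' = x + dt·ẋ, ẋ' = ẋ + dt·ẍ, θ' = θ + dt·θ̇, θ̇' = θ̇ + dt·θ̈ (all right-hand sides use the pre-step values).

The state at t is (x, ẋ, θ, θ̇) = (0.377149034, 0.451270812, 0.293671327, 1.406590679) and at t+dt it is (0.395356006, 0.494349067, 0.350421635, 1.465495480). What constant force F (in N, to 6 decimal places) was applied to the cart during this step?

F = 2.381415 N

ẍ = (ẋ'−ẋ)/dt = (0.494349067−0.451270812)/0.040346 = 1.067721
θ̈ = (θ̇'−θ̇)/dt = (1.465495480−1.406590679)/0.040346 = 1.459991
sinθ=0.289468, cosθ=0.957188
F = (M+m)·ẍ + m·l·cosθ·θ̈ − m·l·sinθ·θ̇² = 2.084007 + 0.503925 − 0.206517 = 2.381415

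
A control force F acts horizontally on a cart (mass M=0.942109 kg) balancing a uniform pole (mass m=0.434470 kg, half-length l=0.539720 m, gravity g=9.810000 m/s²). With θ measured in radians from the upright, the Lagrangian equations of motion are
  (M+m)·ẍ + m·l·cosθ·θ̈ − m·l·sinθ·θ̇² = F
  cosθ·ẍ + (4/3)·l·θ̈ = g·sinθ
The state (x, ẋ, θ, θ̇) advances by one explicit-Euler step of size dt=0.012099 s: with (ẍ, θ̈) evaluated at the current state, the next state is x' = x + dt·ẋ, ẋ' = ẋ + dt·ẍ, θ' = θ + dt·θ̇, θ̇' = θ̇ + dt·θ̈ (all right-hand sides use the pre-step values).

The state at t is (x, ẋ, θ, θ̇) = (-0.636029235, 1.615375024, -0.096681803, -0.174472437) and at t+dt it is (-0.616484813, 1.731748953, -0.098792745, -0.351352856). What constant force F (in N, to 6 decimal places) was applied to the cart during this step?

ẍ = (ẋ'−ẋ)/dt = (1.731748953−1.615375024)/0.012099 = 9.618475
θ̈ = (θ̇'−θ̇)/dt = (-0.351352856−-0.174472437)/0.012099 = -14.619425
sinθ=-0.096531, cosθ=0.995330
F = (M+m)·ẍ + m·l·cosθ·θ̈ − m·l·sinθ·θ̇² = 13.240591 + -3.412131 − -0.000689 = 9.829149

F = 9.829149 N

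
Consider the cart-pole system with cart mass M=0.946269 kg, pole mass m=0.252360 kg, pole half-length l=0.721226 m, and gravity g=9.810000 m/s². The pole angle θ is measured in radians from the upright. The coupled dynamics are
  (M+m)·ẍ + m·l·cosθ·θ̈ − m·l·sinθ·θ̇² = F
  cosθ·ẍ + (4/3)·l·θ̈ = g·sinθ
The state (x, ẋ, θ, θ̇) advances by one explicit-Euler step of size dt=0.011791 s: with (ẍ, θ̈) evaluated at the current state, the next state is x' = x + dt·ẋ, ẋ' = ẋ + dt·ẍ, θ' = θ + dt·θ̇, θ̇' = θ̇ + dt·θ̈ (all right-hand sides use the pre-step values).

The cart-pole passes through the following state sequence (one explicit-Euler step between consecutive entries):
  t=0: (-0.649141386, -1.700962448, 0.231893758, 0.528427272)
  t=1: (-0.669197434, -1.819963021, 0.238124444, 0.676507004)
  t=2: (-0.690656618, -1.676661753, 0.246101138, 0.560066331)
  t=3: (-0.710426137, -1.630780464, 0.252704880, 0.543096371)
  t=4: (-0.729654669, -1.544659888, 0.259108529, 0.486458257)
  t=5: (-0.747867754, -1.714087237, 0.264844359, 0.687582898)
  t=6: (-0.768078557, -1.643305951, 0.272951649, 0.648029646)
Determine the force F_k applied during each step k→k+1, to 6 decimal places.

step 0→1:
  ẍ = (ẋ'−ẋ)/dt = (-1.819963021−-1.700962448)/0.011791 = -10.092492
  θ̈ = (θ̇'−θ̇)/dt = (0.676507004−0.528427272)/0.011791 = 12.558708
  sinθ=0.229821, cosθ=0.973233
  F = (M+m)·ẍ + m·l·cosθ·θ̈ − m·l·sinθ·θ̇² = -12.097154 + 2.224609 − 0.011680 = -9.884225
step 1→2:
  ẍ = (ẋ'−ẋ)/dt = (-1.676661753−-1.819963021)/0.011791 = 12.153445
  θ̈ = (θ̇'−θ̇)/dt = (0.560066331−0.676507004)/0.011791 = -9.875386
  sinθ=0.235880, cosθ=0.971782
  F = (M+m)·ẍ + m·l·cosθ·θ̈ − m·l·sinθ·θ̇² = 14.567472 + -1.746686 − 0.019648 = 12.801137
step 2→3:
  ẍ = (ẋ'−ẋ)/dt = (-1.630780464−-1.676661753)/0.011791 = 3.891213
  θ̈ = (θ̇'−θ̇)/dt = (0.543096371−0.560066331)/0.011791 = -1.439230
  sinθ=0.243624, cosθ=0.969870
  F = (M+m)·ẍ + m·l·cosθ·θ̈ − m·l·sinθ·θ̇² = 4.664120 + -0.254060 − 0.013909 = 4.396152
step 3→4:
  ẍ = (ẋ'−ẋ)/dt = (-1.544659888−-1.630780464)/0.011791 = 7.303925
  θ̈ = (θ̇'−θ̇)/dt = (0.486458257−0.543096371)/0.011791 = -4.803504
  sinθ=0.250024, cosθ=0.968240
  F = (M+m)·ẍ + m·l·cosθ·θ̈ − m·l·sinθ·θ̇² = 8.754696 + -0.846512 − 0.013422 = 7.894762
step 4→5:
  ẍ = (ẋ'−ẋ)/dt = (-1.714087237−-1.544659888)/0.011791 = -14.369209
  θ̈ = (θ̇'−θ̇)/dt = (0.687582898−0.486458257)/0.011791 = 17.057471
  sinθ=0.256219, cosθ=0.966619
  F = (M+m)·ẍ + m·l·cosθ·θ̈ − m·l·sinθ·θ̇² = -17.223351 + 3.000971 − 0.011036 = -14.233416
step 5→6:
  ẍ = (ẋ'−ẋ)/dt = (-1.643305951−-1.714087237)/0.011791 = 6.002993
  θ̈ = (θ̇'−θ̇)/dt = (0.648029646−0.687582898)/0.011791 = -3.354529
  sinθ=0.261759, cosθ=0.965133
  F = (M+m)·ẍ + m·l·cosθ·θ̈ − m·l·sinθ·θ̇² = 7.195361 + -0.589265 − 0.022524 = 6.583572

F_0 = -9.884225 N
F_1 = 12.801137 N
F_2 = 4.396152 N
F_3 = 7.894762 N
F_4 = -14.233416 N
F_5 = 6.583572 N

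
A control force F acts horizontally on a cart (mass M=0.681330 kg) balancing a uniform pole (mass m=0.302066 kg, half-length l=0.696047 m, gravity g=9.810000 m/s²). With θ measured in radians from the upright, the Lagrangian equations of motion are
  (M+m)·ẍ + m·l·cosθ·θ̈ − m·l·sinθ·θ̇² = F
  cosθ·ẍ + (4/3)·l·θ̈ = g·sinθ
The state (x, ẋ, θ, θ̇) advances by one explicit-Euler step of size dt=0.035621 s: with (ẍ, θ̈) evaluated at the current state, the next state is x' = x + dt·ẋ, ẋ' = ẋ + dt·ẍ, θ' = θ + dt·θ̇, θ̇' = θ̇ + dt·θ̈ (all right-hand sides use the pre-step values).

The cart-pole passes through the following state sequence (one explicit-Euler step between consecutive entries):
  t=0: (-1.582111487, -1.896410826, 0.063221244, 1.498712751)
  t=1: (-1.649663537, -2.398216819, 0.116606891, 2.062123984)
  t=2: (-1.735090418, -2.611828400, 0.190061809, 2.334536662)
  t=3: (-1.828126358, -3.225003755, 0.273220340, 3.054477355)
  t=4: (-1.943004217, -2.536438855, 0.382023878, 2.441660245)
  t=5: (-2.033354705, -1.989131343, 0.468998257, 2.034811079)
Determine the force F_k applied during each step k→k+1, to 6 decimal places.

step 0→1:
  ẍ = (ẋ'−ẋ)/dt = (-2.398216819−-1.896410826)/0.035621 = -14.087364
  θ̈ = (θ̇'−θ̇)/dt = (2.062123984−1.498712751)/0.035621 = 15.816828
  sinθ=0.063179, cosθ=0.998002
  F = (M+m)·ẍ + m·l·cosθ·θ̈ − m·l·sinθ·θ̇² = -13.853457 + 3.318878 − 0.029837 = -10.564416
step 1→2:
  ẍ = (ẋ'−ẋ)/dt = (-2.611828400−-2.398216819)/0.035621 = -5.996788
  θ̈ = (θ̇'−θ̇)/dt = (2.334536662−2.062123984)/0.035621 = 7.647530
  sinθ=0.116343, cosθ=0.993209
  F = (M+m)·ẍ + m·l·cosθ·θ̈ − m·l·sinθ·θ̇² = -5.897217 + 1.596990 − 0.104018 = -4.404245
step 2→3:
  ẍ = (ẋ'−ẋ)/dt = (-3.225003755−-2.611828400)/0.035621 = -17.213873
  θ̈ = (θ̇'−θ̇)/dt = (3.054477355−2.334536662)/0.035621 = 20.211131
  sinθ=0.188920, cosθ=0.981993
  F = (M+m)·ẍ + m·l·cosθ·θ̈ − m·l·sinθ·θ̇² = -16.928053 + 4.172912 − 0.216481 = -12.971622
step 3→4:
  ẍ = (ẋ'−ẋ)/dt = (-2.536438855−-3.225003755)/0.035621 = 19.330308
  θ̈ = (θ̇'−θ̇)/dt = (2.441660245−3.054477355)/0.035621 = -17.203815
  sinθ=0.269834, cosθ=0.962907
  F = (M+m)·ẍ + m·l·cosθ·θ̈ − m·l·sinθ·θ̇² = 19.009348 + -3.482968 − 0.529310 = 14.997069
step 4→5:
  ẍ = (ẋ'−ẋ)/dt = (-1.989131343−-2.536438855)/0.035621 = 15.364743
  θ̈ = (θ̇'−θ̇)/dt = (2.034811079−2.441660245)/0.035621 = -11.421610
  sinθ=0.372799, cosθ=0.927912
  F = (M+m)·ẍ + m·l·cosθ·θ̈ − m·l·sinθ·θ̇² = 15.109627 + -2.228305 − 0.467289 = 12.414033

F_0 = -10.564416 N
F_1 = -4.404245 N
F_2 = -12.971622 N
F_3 = 14.997069 N
F_4 = 12.414033 N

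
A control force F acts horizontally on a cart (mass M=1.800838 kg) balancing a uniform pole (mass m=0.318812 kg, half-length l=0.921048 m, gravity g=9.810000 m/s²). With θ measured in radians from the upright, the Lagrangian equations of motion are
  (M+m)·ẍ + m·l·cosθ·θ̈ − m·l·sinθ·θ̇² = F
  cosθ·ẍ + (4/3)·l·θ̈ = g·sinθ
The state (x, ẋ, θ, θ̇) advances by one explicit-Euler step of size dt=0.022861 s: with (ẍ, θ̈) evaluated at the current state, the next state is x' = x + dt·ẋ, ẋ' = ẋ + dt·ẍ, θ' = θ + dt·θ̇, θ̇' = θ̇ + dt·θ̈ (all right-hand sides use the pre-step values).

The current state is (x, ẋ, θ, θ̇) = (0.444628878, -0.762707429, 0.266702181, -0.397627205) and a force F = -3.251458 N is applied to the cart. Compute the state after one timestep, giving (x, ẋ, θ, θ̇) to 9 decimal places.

(0.427192623, -0.808926733, 0.257612025, -0.313192668)

sinθ=0.263551650, cosθ=0.964645286
temp = (F + m·l·θ̇²·sinθ)/(M+m) = (-3.251458 + 0.012235870)/2.119650 = -1.528187262
θ̈ = (g·sinθ − cosθ·temp)/(l·(4/3 − m·cos²θ/(M+m))) = 3.693387749
ẍ = temp − m·l·θ̈·cosθ/(M+m) = -2.021753357
Euler: x'=0.444628878+0.022861·-0.762707429=0.427192623, ẋ'=-0.762707429+0.022861·-2.021753357=-0.808926733
       θ'=0.266702181+0.022861·-0.397627205=0.257612025, θ̇'=-0.397627205+0.022861·3.693387749=-0.313192668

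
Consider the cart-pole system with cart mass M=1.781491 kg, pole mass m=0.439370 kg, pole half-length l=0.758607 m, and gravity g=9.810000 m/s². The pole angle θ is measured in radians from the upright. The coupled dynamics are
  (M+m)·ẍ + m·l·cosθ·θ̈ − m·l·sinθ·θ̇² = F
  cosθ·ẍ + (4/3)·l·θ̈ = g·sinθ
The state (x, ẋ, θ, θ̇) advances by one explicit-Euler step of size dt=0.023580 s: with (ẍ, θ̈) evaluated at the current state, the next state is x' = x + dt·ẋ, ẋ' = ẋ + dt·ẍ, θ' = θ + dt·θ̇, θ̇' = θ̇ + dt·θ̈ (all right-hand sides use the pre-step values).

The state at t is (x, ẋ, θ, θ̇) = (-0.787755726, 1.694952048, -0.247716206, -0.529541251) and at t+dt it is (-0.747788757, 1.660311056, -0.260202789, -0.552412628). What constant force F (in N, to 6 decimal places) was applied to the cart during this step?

ẍ = (ẋ'−ẋ)/dt = (1.660311056−1.694952048)/0.023580 = -1.469084
θ̈ = (θ̇'−θ̇)/dt = (-0.552412628−-0.529541251)/0.023580 = -0.969948
sinθ=-0.245191, cosθ=0.969475
F = (M+m)·ẍ + m·l·cosθ·θ̈ − m·l·sinθ·θ̇² = -3.262631 + -0.313424 − -0.022917 = -3.553138

F = -3.553138 N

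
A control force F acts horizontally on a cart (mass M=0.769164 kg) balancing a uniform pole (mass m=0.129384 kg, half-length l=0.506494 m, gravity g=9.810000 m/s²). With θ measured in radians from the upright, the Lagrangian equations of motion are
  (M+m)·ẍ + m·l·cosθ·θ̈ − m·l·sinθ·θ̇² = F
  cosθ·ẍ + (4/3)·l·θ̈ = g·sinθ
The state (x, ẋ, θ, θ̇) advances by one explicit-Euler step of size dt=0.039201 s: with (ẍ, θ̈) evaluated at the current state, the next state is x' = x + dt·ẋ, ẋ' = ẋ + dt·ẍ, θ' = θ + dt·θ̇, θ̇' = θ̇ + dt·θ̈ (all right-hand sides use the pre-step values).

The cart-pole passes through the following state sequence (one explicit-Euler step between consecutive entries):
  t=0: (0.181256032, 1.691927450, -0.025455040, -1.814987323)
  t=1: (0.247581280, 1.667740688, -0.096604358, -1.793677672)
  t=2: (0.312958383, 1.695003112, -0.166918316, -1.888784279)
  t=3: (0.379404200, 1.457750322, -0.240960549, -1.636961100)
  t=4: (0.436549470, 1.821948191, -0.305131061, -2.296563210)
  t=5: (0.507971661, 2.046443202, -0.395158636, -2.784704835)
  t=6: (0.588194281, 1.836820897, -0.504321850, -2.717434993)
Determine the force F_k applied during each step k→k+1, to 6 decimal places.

step 0→1:
  ẍ = (ẋ'−ẋ)/dt = (1.667740688−1.691927450)/0.039201 = -0.616993
  θ̈ = (θ̇'−θ̇)/dt = (-1.793677672−-1.814987323)/0.039201 = 0.543600
  sinθ=-0.025452, cosθ=0.999676
  F = (M+m)·ẍ + m·l·cosθ·θ̈ − m·l·sinθ·θ̇² = -0.554398 + 0.035612 − -0.005495 = -0.513292
step 1→2:
  ẍ = (ẋ'−ẋ)/dt = (1.695003112−1.667740688)/0.039201 = 0.695452
  θ̈ = (θ̇'−θ̇)/dt = (-1.888784279−-1.793677672)/0.039201 = -2.426127
  sinθ=-0.096454, cosθ=0.995337
  F = (M+m)·ẍ + m·l·cosθ·θ̈ − m·l·sinθ·θ̇² = 0.624897 + -0.158248 − -0.020336 = 0.486985
step 2→3:
  ẍ = (ẋ'−ẋ)/dt = (1.457750322−1.695003112)/0.039201 = -6.052213
  θ̈ = (θ̇'−θ̇)/dt = (-1.636961100−-1.888784279)/0.039201 = 6.423897
  sinθ=-0.166144, cosθ=0.986101
  F = (M+m)·ẍ + m·l·cosθ·θ̈ − m·l·sinθ·θ̇² = -5.438204 + 0.415121 − -0.038842 = -4.984240
step 3→4:
  ẍ = (ẋ'−ẋ)/dt = (1.821948191−1.457750322)/0.039201 = 9.290525
  θ̈ = (θ̇'−θ̇)/dt = (-2.296563210−-1.636961100)/0.039201 = -16.826155
  sinθ=-0.238636, cosθ=0.971109
  F = (M+m)·ẍ + m·l·cosθ·θ̈ − m·l·sinθ·θ̇² = 8.347983 + -1.070799 − -0.041905 = 7.319089
step 4→5:
  ẍ = (ẋ'−ẋ)/dt = (2.046443202−1.821948191)/0.039201 = 5.726767
  θ̈ = (θ̇'−θ̇)/dt = (-2.784704835−-2.296563210)/0.039201 = -12.452275
  sinθ=-0.300418, cosθ=0.953808
  F = (M+m)·ẍ + m·l·cosθ·θ̈ − m·l·sinθ·θ̇² = 5.145775 + -0.778331 − -0.103834 = 4.471278
step 5→6:
  ẍ = (ẋ'−ẋ)/dt = (1.836820897−2.046443202)/0.039201 = -5.347371
  θ̈ = (θ̇'−θ̇)/dt = (-2.717434993−-2.784704835)/0.039201 = 1.716024
  sinθ=-0.384955, cosθ=0.922936
  F = (M+m)·ẍ + m·l·cosθ·θ̈ − m·l·sinθ·θ̇² = -4.804870 + 0.103789 − -0.195624 = -4.505457

F_0 = -0.513292 N
F_1 = 0.486985 N
F_2 = -4.984240 N
F_3 = 7.319089 N
F_4 = 4.471278 N
F_5 = -4.505457 N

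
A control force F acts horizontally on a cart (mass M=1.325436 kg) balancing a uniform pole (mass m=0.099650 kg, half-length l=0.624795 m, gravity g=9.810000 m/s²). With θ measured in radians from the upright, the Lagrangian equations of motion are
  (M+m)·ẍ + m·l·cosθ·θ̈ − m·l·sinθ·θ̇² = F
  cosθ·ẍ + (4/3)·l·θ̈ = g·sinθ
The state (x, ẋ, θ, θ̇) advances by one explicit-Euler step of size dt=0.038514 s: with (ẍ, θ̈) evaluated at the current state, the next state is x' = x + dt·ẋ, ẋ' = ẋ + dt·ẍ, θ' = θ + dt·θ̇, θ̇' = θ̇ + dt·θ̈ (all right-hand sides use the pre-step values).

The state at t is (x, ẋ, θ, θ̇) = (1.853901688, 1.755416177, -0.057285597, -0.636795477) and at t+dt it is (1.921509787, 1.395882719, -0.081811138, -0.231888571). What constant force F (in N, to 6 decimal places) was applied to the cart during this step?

ẍ = (ẋ'−ẋ)/dt = (1.395882719−1.755416177)/0.038514 = -9.335137
θ̈ = (θ̇'−θ̇)/dt = (-0.231888571−-0.636795477)/0.038514 = 10.513239
sinθ=-0.057254, cosθ=0.998360
F = (M+m)·ẍ + m·l·cosθ·θ̈ − m·l·sinθ·θ̇² = -13.303373 + 0.653489 − -0.001446 = -12.648438

F = -12.648438 N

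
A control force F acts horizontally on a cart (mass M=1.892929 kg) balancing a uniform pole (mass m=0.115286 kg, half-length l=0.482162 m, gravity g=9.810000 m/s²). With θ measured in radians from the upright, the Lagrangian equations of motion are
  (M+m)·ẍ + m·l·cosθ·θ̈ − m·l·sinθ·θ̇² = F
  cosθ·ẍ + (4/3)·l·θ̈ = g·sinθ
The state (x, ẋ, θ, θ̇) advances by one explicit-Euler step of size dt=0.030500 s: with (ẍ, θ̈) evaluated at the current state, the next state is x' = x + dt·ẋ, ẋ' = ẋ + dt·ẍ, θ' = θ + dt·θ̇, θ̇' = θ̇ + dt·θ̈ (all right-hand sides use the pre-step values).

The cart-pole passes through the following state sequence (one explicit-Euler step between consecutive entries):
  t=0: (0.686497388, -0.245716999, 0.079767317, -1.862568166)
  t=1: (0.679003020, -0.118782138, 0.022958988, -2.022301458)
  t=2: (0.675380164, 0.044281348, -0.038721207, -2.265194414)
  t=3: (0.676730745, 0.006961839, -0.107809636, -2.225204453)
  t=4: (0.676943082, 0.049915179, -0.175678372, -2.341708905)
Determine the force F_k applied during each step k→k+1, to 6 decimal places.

F_0 = 8.052231 N
F_1 = 10.288831 N
F_2 = -2.373364 N
F_3 = 2.646700 N

step 0→1:
  ẍ = (ẋ'−ẋ)/dt = (-0.118782138−-0.245716999)/0.030500 = 4.161799
  θ̈ = (θ̇'−θ̇)/dt = (-2.022301458−-1.862568166)/0.030500 = -5.237157
  sinθ=0.079683, cosθ=0.996820
  F = (M+m)·ẍ + m·l·cosθ·θ̈ − m·l·sinθ·θ̇² = 8.357787 + -0.290190 − 0.015366 = 8.052231
step 1→2:
  ẍ = (ẋ'−ẋ)/dt = (0.044281348−-0.118782138)/0.030500 = 5.346344
  θ̈ = (θ̇'−θ̇)/dt = (-2.265194414−-2.022301458)/0.030500 = -7.963703
  sinθ=0.022957, cosθ=0.999736
  F = (M+m)·ẍ + m·l·cosθ·θ̈ − m·l·sinθ·θ̇² = 10.736608 + -0.442558 − 0.005219 = 10.288831
step 2→3:
  ẍ = (ẋ'−ẋ)/dt = (0.006961839−0.044281348)/0.030500 = -1.223590
  θ̈ = (θ̇'−θ̇)/dt = (-2.225204453−-2.265194414)/0.030500 = 1.311146
  sinθ=-0.038712, cosθ=0.999250
  F = (M+m)·ẍ + m·l·cosθ·θ̈ − m·l·sinθ·θ̇² = -2.457233 + 0.072827 − -0.011041 = -2.373364
step 3→4:
  ẍ = (ẋ'−ẋ)/dt = (0.049915179−0.006961839)/0.030500 = 1.408306
  θ̈ = (θ̇'−θ̇)/dt = (-2.341708905−-2.225204453)/0.030500 = -3.819818
  sinθ=-0.107601, cosθ=0.994194
  F = (M+m)·ẍ + m·l·cosθ·θ̈ − m·l·sinθ·θ̇² = 2.828182 + -0.211098 − -0.029616 = 2.646700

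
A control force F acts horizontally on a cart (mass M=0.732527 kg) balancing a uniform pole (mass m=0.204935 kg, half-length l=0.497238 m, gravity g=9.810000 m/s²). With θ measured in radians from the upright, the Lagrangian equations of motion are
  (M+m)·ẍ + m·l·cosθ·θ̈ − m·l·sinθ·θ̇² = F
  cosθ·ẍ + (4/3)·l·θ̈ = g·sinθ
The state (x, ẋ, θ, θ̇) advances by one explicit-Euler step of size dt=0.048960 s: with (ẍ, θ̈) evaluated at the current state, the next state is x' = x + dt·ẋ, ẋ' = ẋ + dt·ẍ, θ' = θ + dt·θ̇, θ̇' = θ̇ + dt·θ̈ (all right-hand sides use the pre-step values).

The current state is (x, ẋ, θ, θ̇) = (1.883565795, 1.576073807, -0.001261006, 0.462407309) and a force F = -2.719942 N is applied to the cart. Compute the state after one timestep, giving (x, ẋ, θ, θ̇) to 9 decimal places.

(1.960730369, 1.406281464, 0.021378456, 0.717596800)

sinθ=-0.001261006, cosθ=0.999999205
temp = (F + m·l·θ̇²·sinθ)/(M+m) = (-2.719942 + -0.000027476)/0.937462 = -2.901418378
θ̈ = (g·sinθ − cosθ·temp)/(l·(4/3 − m·cos²θ/(M+m))) = 5.212203657
ẍ = temp − m·l·θ̈·cosθ/(M+m) = -3.467980852
Euler: x'=1.883565795+0.048960·1.576073807=1.960730369, ẋ'=1.576073807+0.048960·-3.467980852=1.406281464
       θ'=-0.001261006+0.048960·0.462407309=0.021378456, θ̇'=0.462407309+0.048960·5.212203657=0.717596800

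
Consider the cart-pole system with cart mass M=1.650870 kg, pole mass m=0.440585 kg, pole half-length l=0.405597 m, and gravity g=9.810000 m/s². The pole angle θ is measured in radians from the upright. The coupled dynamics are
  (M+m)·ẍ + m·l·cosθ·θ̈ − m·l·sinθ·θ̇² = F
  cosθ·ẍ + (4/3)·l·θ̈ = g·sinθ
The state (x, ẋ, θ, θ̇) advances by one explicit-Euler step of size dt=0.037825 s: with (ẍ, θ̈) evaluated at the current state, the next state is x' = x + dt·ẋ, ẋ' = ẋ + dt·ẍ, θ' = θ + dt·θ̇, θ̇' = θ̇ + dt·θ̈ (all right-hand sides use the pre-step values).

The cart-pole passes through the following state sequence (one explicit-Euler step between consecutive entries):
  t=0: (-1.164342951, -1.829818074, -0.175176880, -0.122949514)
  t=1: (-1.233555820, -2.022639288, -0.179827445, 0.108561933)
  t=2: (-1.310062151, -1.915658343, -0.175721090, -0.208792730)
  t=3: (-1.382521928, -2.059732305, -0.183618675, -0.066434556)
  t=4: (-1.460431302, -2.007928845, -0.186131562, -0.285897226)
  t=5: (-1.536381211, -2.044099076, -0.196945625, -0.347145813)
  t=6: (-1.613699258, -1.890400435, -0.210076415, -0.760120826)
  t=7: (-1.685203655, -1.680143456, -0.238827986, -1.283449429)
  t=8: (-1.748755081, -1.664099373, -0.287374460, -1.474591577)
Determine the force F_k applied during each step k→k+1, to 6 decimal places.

F_0 = -9.584168 N
F_1 = 4.440537 N
F_2 = -7.302711 N
F_3 = 1.845112 N
F_4 = -2.281619 N
F_5 = 6.589324 N
F_6 = 9.229204 N
F_7 = 0.079362 N

step 0→1:
  ẍ = (ẋ'−ẋ)/dt = (-2.022639288−-1.829818074)/0.037825 = -5.097719
  θ̈ = (θ̇'−θ̇)/dt = (0.108561933−-0.122949514)/0.037825 = 6.120593
  sinθ=-0.174282, cosθ=0.984696
  F = (M+m)·ẍ + m·l·cosθ·θ̈ − m·l·sinθ·θ̇² = -10.661650 + 1.077011 − -0.000471 = -9.584168
step 1→2:
  ẍ = (ẋ'−ẋ)/dt = (-1.915658343−-2.022639288)/0.037825 = 2.828313
  θ̈ = (θ̇'−θ̇)/dt = (-0.208792730−0.108561933)/0.037825 = -8.390077
  sinθ=-0.178860, cosθ=0.983875
  F = (M+m)·ẍ + m·l·cosθ·θ̈ − m·l·sinθ·θ̇² = 5.915290 + -1.475129 − -0.000377 = 4.440537
step 2→3:
  ẍ = (ẋ'−ẋ)/dt = (-2.059732305−-1.915658343)/0.037825 = -3.808961
  θ̈ = (θ̇'−θ̇)/dt = (-0.066434556−-0.208792730)/0.037825 = 3.763600
  sinθ=-0.174818, cosθ=0.984601
  F = (M+m)·ẍ + m·l·cosθ·θ̈ − m·l·sinθ·θ̇² = -7.966271 + 0.662198 − -0.001362 = -7.302711
step 3→4:
  ẍ = (ẋ'−ẋ)/dt = (-2.007928845−-2.059732305)/0.037825 = 1.369556
  θ̈ = (θ̇'−θ̇)/dt = (-0.285897226−-0.066434556)/0.037825 = -5.802053
  sinθ=-0.182589, cosθ=0.983189
  F = (M+m)·ẍ + m·l·cosθ·θ̈ − m·l·sinθ·θ̇² = 2.864365 + -1.019397 − -0.000144 = 1.845112
step 4→5:
  ẍ = (ẋ'−ẋ)/dt = (-2.044099076−-2.007928845)/0.037825 = -0.956252
  θ̈ = (θ̇'−θ̇)/dt = (-0.347145813−-0.285897226)/0.037825 = -1.619262
  sinθ=-0.185059, cosθ=0.982727
  F = (M+m)·ẍ + m·l·cosθ·θ̈ − m·l·sinθ·θ̇² = -1.999958 + -0.284364 − -0.002703 = -2.281619
step 5→6:
  ẍ = (ẋ'−ẋ)/dt = (-1.890400435−-2.044099076)/0.037825 = 4.063414
  θ̈ = (θ̇'−θ̇)/dt = (-0.760120826−-0.347145813)/0.037825 = -10.918044
  sinθ=-0.195675, cosθ=0.980669
  F = (M+m)·ẍ + m·l·cosθ·θ̈ − m·l·sinθ·θ̇² = 8.498448 + -1.913338 − -0.004214 = 6.589324
step 6→7:
  ẍ = (ẋ'−ẋ)/dt = (-1.680143456−-1.890400435)/0.037825 = 5.558678
  θ̈ = (θ̇'−θ̇)/dt = (-1.283449429−-0.760120826)/0.037825 = -13.835522
  sinθ=-0.208535, cosθ=0.978015
  F = (M+m)·ẍ + m·l·cosθ·θ̈ − m·l·sinθ·θ̇² = 11.625724 + -2.418051 − -0.021531 = 9.229204
step 7→8:
  ẍ = (ẋ'−ẋ)/dt = (-1.664099373−-1.680143456)/0.037825 = 0.424166
  θ̈ = (θ̇'−θ̇)/dt = (-1.474591577−-1.283449429)/0.037825 = -5.053328
  sinθ=-0.236564, cosθ=0.971616
  F = (M+m)·ẍ + m·l·cosθ·θ̈ − m·l·sinθ·θ̇² = 0.887124 + -0.877398 − -0.069635 = 0.079362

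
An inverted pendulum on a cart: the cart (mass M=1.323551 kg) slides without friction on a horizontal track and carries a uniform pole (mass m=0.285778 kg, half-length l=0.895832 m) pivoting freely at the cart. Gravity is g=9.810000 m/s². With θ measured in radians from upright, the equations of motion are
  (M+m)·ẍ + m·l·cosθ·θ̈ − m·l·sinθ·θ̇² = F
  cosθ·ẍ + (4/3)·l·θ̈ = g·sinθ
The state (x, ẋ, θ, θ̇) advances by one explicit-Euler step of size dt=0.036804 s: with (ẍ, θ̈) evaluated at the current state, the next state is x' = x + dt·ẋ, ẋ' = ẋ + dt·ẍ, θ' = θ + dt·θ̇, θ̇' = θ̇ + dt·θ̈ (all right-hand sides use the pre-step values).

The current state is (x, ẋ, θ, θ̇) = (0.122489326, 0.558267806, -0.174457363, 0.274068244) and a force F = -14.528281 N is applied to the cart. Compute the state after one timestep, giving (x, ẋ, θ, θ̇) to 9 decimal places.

(0.143035814, 0.186087152, -0.164370555, 0.528465510)

sinθ=-0.173573763, cosθ=0.984820871
temp = (F + m·l·θ̇²·sinθ)/(M+m) = (-14.528281 + -0.003337774)/1.609329 = -9.029613444
θ̈ = (g·sinθ − cosθ·temp)/(l·(4/3 − m·cos²θ/(M+m))) = 6.912217844
ẍ = temp − m·l·θ̈·cosθ/(M+m) = -10.112505550
Euler: x'=0.122489326+0.036804·0.558267806=0.143035814, ẋ'=0.558267806+0.036804·-10.112505550=0.186087152
       θ'=-0.174457363+0.036804·0.274068244=-0.164370555, θ̇'=0.274068244+0.036804·6.912217844=0.528465510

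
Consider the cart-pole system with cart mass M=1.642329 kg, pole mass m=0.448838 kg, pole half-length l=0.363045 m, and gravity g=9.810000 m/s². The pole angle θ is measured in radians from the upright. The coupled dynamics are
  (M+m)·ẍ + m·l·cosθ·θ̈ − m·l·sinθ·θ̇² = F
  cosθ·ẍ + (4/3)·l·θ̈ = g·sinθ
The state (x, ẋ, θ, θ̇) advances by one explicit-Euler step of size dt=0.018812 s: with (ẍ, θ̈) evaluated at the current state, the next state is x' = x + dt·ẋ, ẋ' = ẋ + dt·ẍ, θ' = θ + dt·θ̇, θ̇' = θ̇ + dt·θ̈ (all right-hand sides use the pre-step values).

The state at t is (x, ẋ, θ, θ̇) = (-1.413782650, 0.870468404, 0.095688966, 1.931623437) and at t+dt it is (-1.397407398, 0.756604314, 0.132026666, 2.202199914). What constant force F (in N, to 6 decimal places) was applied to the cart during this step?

F = -10.382378 N

ẍ = (ẋ'−ẋ)/dt = (0.756604314−0.870468404)/0.018812 = -6.052737
θ̈ = (θ̇'−θ̇)/dt = (2.202199914−1.931623437)/0.018812 = 14.383185
sinθ=0.095543, cosθ=0.995425
F = (M+m)·ẍ + m·l·cosθ·θ̈ − m·l·sinθ·θ̇² = -12.657284 + 2.332995 − 0.058089 = -10.382378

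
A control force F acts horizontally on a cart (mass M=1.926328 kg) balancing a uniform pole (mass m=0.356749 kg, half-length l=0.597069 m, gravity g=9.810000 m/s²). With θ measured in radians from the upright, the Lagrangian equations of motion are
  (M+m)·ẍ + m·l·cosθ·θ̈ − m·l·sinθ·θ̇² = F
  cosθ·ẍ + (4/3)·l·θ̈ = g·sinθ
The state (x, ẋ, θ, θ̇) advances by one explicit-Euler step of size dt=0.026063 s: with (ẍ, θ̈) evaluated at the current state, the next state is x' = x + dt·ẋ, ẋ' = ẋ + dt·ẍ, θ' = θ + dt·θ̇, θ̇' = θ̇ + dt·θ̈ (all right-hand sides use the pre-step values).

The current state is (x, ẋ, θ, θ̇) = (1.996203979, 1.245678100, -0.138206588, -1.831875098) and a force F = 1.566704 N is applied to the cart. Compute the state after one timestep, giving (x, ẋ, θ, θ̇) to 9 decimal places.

sinθ=-0.137767026, cosθ=0.990464662
temp = (F + m·l·θ̇²·sinθ)/(M+m) = (1.566704 + -0.098474614)/2.283077 = 0.643092364
θ̈ = (g·sinθ − cosθ·temp)/(l·(4/3 − m·cos²θ/(M+m))) = -2.822240804
ẍ = temp − m·l·θ̈·cosθ/(M+m) = 0.903887676
Euler: x'=1.996203979+0.026063·1.245678100=2.028670087, ẋ'=1.245678100+0.026063·0.903887676=1.269236125
       θ'=-0.138206588+0.026063·-1.831875098=-0.185950749, θ̇'=-1.831875098+0.026063·-2.822240804=-1.905431160

(2.028670087, 1.269236125, -0.185950749, -1.905431160)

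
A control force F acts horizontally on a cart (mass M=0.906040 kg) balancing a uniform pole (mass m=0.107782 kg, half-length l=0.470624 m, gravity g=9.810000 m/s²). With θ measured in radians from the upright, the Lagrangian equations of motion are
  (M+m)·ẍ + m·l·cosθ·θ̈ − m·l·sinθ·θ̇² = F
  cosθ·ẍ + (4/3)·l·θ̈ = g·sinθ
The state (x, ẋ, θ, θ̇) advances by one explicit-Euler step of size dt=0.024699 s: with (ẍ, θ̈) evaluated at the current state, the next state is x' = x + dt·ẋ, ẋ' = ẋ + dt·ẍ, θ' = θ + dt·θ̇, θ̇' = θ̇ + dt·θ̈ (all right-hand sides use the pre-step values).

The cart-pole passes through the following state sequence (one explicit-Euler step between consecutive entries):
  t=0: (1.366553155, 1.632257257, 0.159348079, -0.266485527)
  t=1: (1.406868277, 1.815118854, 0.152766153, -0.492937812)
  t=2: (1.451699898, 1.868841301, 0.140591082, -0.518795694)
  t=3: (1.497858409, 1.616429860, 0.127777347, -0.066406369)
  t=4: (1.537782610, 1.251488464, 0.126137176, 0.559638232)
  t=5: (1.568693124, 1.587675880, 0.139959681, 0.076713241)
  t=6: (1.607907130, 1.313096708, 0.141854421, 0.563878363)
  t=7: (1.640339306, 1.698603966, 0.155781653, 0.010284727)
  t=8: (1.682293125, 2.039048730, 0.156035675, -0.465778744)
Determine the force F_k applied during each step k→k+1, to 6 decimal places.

step 0→1:
  ẍ = (ẋ'−ẋ)/dt = (1.815118854−1.632257257)/0.024699 = 7.403603
  θ̈ = (θ̇'−θ̇)/dt = (-0.492937812−-0.266485527)/0.024699 = -9.168480
  sinθ=0.158675, cosθ=0.987331
  F = (M+m)·ẍ + m·l·cosθ·θ̈ − m·l·sinθ·θ̇² = 7.505936 + -0.459177 − 0.000572 = 7.046187
step 1→2:
  ẍ = (ẋ'−ẋ)/dt = (1.868841301−1.815118854)/0.024699 = 2.175086
  θ̈ = (θ̇'−θ̇)/dt = (-0.518795694−-0.492937812)/0.024699 = -1.046920
  sinθ=0.152173, cosθ=0.988354
  F = (M+m)·ẍ + m·l·cosθ·θ̈ − m·l·sinθ·θ̇² = 2.205150 + -0.052486 − 0.001876 = 2.150788
step 2→3:
  ẍ = (ẋ'−ẋ)/dt = (1.616429860−1.868841301)/0.024699 = -10.219500
  θ̈ = (θ̇'−θ̇)/dt = (-0.066406369−-0.518795694)/0.024699 = 18.316099
  sinθ=0.140128, cosθ=0.990133
  F = (M+m)·ẍ + m·l·cosθ·θ̈ − m·l·sinθ·θ̇² = -10.360754 + 0.919913 − 0.001913 = -9.442754
step 3→4:
  ẍ = (ẋ'−ẋ)/dt = (1.251488464−1.616429860)/0.024699 = -14.775554
  θ̈ = (θ̇'−θ̇)/dt = (0.559638232−-0.066406369)/0.024699 = 25.346961
  sinθ=0.127430, cosθ=0.991848
  F = (M+m)·ẍ + m·l·cosθ·θ̈ − m·l·sinθ·θ̇² = -14.979781 + 1.275238 − 0.000029 = -13.704572
step 4→5:
  ẍ = (ẋ'−ẋ)/dt = (1.587675880−1.251488464)/0.024699 = 13.611378
  θ̈ = (θ̇'−θ̇)/dt = (0.076713241−0.559638232)/0.024699 = -19.552411
  sinθ=0.125803, cosθ=0.992055
  F = (M+m)·ẍ + m·l·cosθ·θ̈ − m·l·sinθ·θ̇² = 13.799514 + -0.983913 − 0.001999 = 12.813603
step 5→6:
  ẍ = (ẋ'−ẋ)/dt = (1.313096708−1.587675880)/0.024699 = -11.117016
  θ̈ = (θ̇'−θ̇)/dt = (0.563878363−0.076713241)/0.024699 = 19.724083
  sinθ=0.139503, cosθ=0.990222
  F = (M+m)·ẍ + m·l·cosθ·θ̈ − m·l·sinθ·θ̇² = -11.270675 + 0.990717 − 0.000042 = -10.280000
step 6→7:
  ẍ = (ẋ'−ẋ)/dt = (1.698603966−1.313096708)/0.024699 = 15.608213
  θ̈ = (θ̇'−θ̇)/dt = (0.010284727−0.563878363)/0.024699 = -22.413605
  sinθ=0.141379, cosθ=0.989956
  F = (M+m)·ẍ + m·l·cosθ·θ̈ − m·l·sinθ·θ̇² = 15.823950 + -1.125506 − 0.002280 = 14.696164
step 7→8:
  ẍ = (ẋ'−ẋ)/dt = (2.039048730−1.698603966)/0.024699 = 13.783747
  θ̈ = (θ̇'−θ̇)/dt = (-0.465778744−0.010284727)/0.024699 = -19.274605
  sinθ=0.155152, cosθ=0.987891
  F = (M+m)·ẍ + m·l·cosθ·θ̈ − m·l·sinθ·θ̇² = 13.974266 + -0.965861 − 0.000001 = 13.008404

F_0 = 7.046187 N
F_1 = 2.150788 N
F_2 = -9.442754 N
F_3 = -13.704572 N
F_4 = 12.813603 N
F_5 = -10.280000 N
F_6 = 14.696164 N
F_7 = 13.008404 N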